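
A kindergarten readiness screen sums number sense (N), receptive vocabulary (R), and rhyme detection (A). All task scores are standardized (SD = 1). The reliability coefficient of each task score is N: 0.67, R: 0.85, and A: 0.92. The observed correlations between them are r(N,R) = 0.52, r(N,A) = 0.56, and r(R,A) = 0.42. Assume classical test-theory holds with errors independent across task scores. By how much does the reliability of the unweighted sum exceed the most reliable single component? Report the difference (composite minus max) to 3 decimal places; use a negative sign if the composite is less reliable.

Var(sum) = 3 + 3 = 6; true-score variance = 2.44 + 3 = 5.44; composite reliability = 0.9067.
Max component reliability = 0.9200.
Difference = 0.9067 − 0.9200 = -0.013.

-0.013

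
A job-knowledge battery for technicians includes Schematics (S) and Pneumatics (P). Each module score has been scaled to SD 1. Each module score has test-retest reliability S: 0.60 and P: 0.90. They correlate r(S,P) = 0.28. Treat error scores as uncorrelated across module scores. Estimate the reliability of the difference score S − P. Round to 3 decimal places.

0.653

Var(S−P) = 1 + 1 − 2·0.28 = 2 − 0.56 = 1.44.
Because errors are independent across components, Cov(Tᵢ,Tⱼ) = Cov(Xᵢ,Xⱼ); the off-diagonal part of the true-score variance is the same as above.
True-score variance = [0.60 + 0.90] − 0.56 = 1.5 − 0.56 = 0.94.
Reliability = 0.94 / 1.44 = 0.653.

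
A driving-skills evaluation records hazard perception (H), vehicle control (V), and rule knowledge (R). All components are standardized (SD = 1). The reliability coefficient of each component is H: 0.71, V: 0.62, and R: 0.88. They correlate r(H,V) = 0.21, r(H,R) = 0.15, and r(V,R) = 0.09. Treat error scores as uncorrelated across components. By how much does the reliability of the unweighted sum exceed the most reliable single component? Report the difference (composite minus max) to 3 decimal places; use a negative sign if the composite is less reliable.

-0.083

Var(sum) = 3 + 0.9 = 3.9; true-score variance = 2.21 + 0.9 = 3.11; composite reliability = 0.7974.
Max component reliability = 0.8800.
Difference = 0.7974 − 0.8800 = -0.083.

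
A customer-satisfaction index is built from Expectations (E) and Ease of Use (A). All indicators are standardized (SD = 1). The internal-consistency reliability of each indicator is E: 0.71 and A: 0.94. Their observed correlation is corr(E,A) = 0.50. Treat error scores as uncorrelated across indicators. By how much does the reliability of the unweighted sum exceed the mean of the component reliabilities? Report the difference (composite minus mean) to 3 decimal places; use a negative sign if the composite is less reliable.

Var(sum) = 2 + 1 = 3; true-score variance = 1.65 + 1 = 2.65; composite reliability = 0.8833.
Mean component reliability = 0.8250.
Difference = 0.8833 − 0.8250 = 0.058.

0.058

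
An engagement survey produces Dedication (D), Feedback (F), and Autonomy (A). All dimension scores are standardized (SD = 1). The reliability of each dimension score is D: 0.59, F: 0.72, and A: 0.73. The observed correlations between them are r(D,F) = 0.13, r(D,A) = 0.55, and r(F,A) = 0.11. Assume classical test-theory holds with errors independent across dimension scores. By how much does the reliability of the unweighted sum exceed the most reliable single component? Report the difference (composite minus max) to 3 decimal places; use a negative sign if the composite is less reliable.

Var(sum) = 3 + 1.58 = 4.58; true-score variance = 2.04 + 1.58 = 3.62; composite reliability = 0.7904.
Max component reliability = 0.7300.
Difference = 0.7904 − 0.7300 = 0.060.

0.060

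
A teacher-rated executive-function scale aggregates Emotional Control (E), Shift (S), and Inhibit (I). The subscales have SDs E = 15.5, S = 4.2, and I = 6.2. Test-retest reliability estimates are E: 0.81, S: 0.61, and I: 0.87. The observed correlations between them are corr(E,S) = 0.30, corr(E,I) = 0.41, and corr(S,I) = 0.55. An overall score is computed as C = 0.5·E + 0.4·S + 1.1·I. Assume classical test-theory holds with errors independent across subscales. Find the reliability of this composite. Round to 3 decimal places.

Var(C) = 0.5²·15.5² + 0.4²·4.2² + 1.1²·6.2² + 2·[0.2·15.5·4.2·0.30 + 0.55·15.5·6.2·0.41 + 0.44·4.2·6.2·0.55] = 109.397 + 63.7565 = 173.154.
With uncorrelated errors the cross-covariances are all true-score covariance, so they carry over unchanged; only the diagonal terms shrink to ρᵢσᵢ².
True-score variance = [0.5²·15.5²·0.81 + 0.4²·4.2²·0.61 + 1.1²·6.2²·0.87] + 63.7565 = 90.8381 + 63.7565 = 154.595.
Reliability = 154.595 / 173.154 = 0.893.

0.893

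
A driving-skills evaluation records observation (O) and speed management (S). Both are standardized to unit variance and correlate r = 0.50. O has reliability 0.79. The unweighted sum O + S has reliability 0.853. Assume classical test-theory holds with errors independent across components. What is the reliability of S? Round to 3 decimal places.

Var(O+S) = 2 + 2·0.50 = 3.000.
True-score variance = ρ_O + ρ_S + 2·0.50, so 0.853 = (0.79 + ρ_S + 1.00) / 3.000.
ρ_S = 0.853·3.000 − 0.79 − 1.00 = 0.769.

0.769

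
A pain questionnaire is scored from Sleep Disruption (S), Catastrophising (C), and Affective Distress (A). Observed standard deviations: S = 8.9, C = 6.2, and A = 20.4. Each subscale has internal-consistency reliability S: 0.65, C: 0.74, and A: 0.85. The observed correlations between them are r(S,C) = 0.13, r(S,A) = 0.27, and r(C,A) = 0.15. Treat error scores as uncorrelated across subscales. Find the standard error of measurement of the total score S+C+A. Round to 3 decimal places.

10.007

Var(total) = 533.81 + 150.333 = 684.143.
True-score variance = 433.668 + 150.333 = 584.001, so reliability = 0.8536.
Error variance = 684.143 − 584.001 = 100.142; SEM = √100.142 = 10.007.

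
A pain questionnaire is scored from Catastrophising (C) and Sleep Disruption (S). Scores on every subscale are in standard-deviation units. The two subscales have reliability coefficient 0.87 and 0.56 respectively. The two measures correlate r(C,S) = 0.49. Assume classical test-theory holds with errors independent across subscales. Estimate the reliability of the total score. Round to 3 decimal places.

0.809

Var(C+S) = 2 + 2·[0.49] = 2 + 0.98 = 2.98.
Under uncorrelated errors the observed covariances equal the true-score covariances, so only the own-variance terms attenuate.
True-score variance = [0.87 + 0.56] + 0.98 = 1.43 + 0.98 = 2.41.
Reliability = 2.41 / 2.98 = 0.809.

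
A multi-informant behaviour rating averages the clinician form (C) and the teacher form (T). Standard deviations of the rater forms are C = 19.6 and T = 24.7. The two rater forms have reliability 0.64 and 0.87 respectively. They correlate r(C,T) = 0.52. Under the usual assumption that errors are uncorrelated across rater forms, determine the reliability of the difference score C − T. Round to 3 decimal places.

Var(C−T) = 19.6² + 24.7² − 2·19.6·24.7·0.52 = 994.25 − 503.485 = 490.765.
Under uncorrelated errors the observed covariances equal the true-score covariances, so only the own-variance terms attenuate.
True-score variance = [19.6²·0.64 + 24.7²·0.87] − 503.485 = 776.641 − 503.485 = 273.156.
Reliability = 273.156 / 490.765 = 0.557.

0.557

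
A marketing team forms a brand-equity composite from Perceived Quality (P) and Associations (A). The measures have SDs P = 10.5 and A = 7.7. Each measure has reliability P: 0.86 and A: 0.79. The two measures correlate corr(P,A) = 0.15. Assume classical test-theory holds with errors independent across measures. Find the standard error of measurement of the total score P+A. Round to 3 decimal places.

Var(total) = 169.54 + 24.255 = 193.795.
True-score variance = 141.654 + 24.255 = 165.909, so reliability = 0.8561.
Error variance = 193.795 − 165.909 = 27.8859; SEM = √27.8859 = 5.281.

5.281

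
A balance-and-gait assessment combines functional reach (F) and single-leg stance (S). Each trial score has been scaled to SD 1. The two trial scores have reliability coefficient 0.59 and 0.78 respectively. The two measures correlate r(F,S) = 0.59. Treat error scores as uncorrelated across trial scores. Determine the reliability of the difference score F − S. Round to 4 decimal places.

Var(F−S) = 1 + 1 − 2·0.59 = 2 − 1.18 = 0.82.
Under uncorrelated errors the observed covariances equal the true-score covariances, so only the own-variance terms attenuate.
True-score variance = [0.59 + 0.78] − 1.18 = 1.37 − 1.18 = 0.19.
Reliability = 0.19 / 0.82 = 0.2317.

0.2317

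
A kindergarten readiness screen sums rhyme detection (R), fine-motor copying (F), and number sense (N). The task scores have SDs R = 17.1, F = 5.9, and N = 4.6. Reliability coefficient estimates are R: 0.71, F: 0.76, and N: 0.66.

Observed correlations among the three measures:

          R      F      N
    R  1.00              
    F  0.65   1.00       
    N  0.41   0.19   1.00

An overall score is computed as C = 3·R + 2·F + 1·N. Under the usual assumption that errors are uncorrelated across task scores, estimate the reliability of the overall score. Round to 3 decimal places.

Var(C) = 3²·17.1² + 2²·5.9² + 4.6² + 2·[6·17.1·5.9·0.65 + 3·17.1·4.6·0.41 + 2·5.9·4.6·0.19] = 2792.09 + 1001.07 = 3793.16.
Under uncorrelated errors the observed covariances equal the true-score covariances, so only the own-variance terms attenuate.
True-score variance = [3²·17.1²·0.71 + 2²·5.9²·0.76 + 4.6²·0.66] + 1001.07 = 1988.29 + 1001.07 = 2989.36.
Reliability = 2989.36 / 3793.16 = 0.788.

0.788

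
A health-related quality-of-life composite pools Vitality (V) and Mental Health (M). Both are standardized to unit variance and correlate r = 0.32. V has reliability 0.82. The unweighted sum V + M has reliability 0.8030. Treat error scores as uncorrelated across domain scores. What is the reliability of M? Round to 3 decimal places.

Var(V+M) = 2 + 2·0.32 = 2.640.
True-score variance = ρ_V + ρ_M + 2·0.32, so 0.8030 = (0.82 + ρ_M + 0.64) / 2.640.
ρ_M = 0.8030·2.640 − 0.82 − 0.64 = 0.660.

0.660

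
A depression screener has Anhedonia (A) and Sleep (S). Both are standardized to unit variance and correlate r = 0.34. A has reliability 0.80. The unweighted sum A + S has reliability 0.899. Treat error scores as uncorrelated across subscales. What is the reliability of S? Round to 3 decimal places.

0.929

Var(A+S) = 2 + 2·0.34 = 2.680.
True-score variance = ρ_A + ρ_S + 2·0.34, so 0.899 = (0.80 + ρ_S + 0.68) / 2.680.
ρ_S = 0.899·2.680 − 0.80 − 0.68 = 0.929.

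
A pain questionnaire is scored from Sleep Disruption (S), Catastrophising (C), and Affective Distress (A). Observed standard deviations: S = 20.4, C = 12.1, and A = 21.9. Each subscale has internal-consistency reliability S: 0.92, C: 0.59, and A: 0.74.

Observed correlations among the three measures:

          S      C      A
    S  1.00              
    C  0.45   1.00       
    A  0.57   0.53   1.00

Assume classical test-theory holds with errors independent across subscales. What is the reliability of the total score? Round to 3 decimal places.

Var(S+C+A) = 20.4² + 12.1² + 21.9² + 2·[20.4·12.1·0.45 + 20.4·21.9·0.57 + 12.1·21.9·0.53] = 1042.18 + 1012.35 = 2054.53.
Because errors are independent across components, Cov(Tᵢ,Tⱼ) = Cov(Xᵢ,Xⱼ); the off-diagonal part of the true-score variance is the same as above.
True-score variance = [20.4²·0.92 + 12.1²·0.59 + 21.9²·0.74] + 1012.35 = 824.16 + 1012.35 = 1836.51.
Reliability = 1836.51 / 2054.53 = 0.894.

0.894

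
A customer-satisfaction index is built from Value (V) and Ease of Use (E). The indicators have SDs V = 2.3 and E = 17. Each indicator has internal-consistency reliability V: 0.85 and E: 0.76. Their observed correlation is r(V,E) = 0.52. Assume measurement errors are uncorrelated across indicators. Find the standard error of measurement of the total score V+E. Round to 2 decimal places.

8.38

Var(total) = 294.29 + 40.664 = 334.954.
True-score variance = 224.137 + 40.664 = 264.8, so reliability = 0.7906.
Error variance = 334.954 − 264.8 = 70.1535; SEM = √70.1535 = 8.38.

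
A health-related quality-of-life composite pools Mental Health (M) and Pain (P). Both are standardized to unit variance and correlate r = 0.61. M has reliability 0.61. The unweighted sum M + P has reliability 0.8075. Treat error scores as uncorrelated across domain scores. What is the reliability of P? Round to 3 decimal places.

Var(M+P) = 2 + 2·0.61 = 3.220.
True-score variance = ρ_M + ρ_P + 2·0.61, so 0.8075 = (0.61 + ρ_P + 1.22) / 3.220.
ρ_P = 0.8075·3.220 − 0.61 − 1.22 = 0.770.

0.770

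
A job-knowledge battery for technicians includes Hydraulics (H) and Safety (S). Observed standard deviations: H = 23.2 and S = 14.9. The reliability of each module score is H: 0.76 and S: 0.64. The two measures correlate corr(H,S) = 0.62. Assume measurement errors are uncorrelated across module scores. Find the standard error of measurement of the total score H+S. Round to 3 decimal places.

14.460

Var(total) = 760.25 + 428.643 = 1188.89.
True-score variance = 551.149 + 428.643 = 979.792, so reliability = 0.8241.
Error variance = 1188.89 − 979.792 = 209.101; SEM = √209.101 = 14.460.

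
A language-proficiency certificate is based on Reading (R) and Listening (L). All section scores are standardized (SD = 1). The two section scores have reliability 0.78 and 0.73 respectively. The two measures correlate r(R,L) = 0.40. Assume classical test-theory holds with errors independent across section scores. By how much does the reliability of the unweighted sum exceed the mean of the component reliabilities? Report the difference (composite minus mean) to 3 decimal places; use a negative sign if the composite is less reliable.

Var(sum) = 2 + 0.8 = 2.8; true-score variance = 1.51 + 0.8 = 2.31; composite reliability = 0.8250.
Mean component reliability = 0.7550.
Difference = 0.8250 − 0.7550 = 0.070.

0.070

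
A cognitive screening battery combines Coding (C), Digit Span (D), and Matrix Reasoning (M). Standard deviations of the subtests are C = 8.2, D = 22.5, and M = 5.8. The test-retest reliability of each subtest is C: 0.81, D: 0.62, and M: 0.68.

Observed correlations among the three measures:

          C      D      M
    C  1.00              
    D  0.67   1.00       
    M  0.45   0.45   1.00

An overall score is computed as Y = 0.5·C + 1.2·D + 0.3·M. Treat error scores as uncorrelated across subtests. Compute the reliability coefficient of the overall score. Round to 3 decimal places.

Var(Y) = 0.5²·8.2² + 1.2²·22.5² + 0.3²·5.8² + 2·[0.6·8.2·22.5·0.67 + 0.15·8.2·5.8·0.45 + 0.36·22.5·5.8·0.45] = 748.838 + 197.041 = 945.878.
With uncorrelated errors the cross-covariances are all true-score covariance, so they carry over unchanged; only the diagonal terms shrink to ρᵢσᵢ².
True-score variance = [0.5²·8.2²·0.81 + 1.2²·22.5²·0.62 + 0.3²·5.8²·0.68] + 197.041 = 467.655 + 197.041 = 664.695.
Reliability = 664.695 / 945.878 = 0.703.

0.703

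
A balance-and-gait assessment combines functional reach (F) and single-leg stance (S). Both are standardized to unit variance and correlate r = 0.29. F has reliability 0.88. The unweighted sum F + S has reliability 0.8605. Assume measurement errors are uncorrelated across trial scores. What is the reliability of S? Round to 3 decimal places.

Var(F+S) = 2 + 2·0.29 = 2.580.
True-score variance = ρ_F + ρ_S + 2·0.29, so 0.8605 = (0.88 + ρ_S + 0.58) / 2.580.
ρ_S = 0.8605·2.580 − 0.88 − 0.58 = 0.760.

0.760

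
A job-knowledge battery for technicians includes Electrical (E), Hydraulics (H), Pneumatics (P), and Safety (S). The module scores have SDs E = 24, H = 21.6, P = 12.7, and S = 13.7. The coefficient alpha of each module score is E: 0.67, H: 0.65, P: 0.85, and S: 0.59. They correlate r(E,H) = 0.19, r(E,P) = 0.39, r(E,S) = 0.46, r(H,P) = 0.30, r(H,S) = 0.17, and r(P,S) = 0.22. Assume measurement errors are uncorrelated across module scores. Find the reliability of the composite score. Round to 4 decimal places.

0.8160

Var(E+H+P+S) = 24² + 21.6² + 12.7² + 13.7² + 2·[24·21.6·0.19 + 24·12.7·0.39 + 24·13.7·0.46 + 21.6·12.7·0.30 + 21.6·13.7·0.17 + 12.7·13.7·0.22] = 1391.54 + 1078.99 = 2470.53.
Under uncorrelated errors the observed covariances equal the true-score covariances, so only the own-variance terms attenuate.
True-score variance = [24²·0.67 + 21.6²·0.65 + 12.7²·0.85 + 13.7²·0.59] + 1078.99 = 937.018 + 1078.99 = 2016.01.
Reliability = 2016.01 / 2470.53 = 0.8160.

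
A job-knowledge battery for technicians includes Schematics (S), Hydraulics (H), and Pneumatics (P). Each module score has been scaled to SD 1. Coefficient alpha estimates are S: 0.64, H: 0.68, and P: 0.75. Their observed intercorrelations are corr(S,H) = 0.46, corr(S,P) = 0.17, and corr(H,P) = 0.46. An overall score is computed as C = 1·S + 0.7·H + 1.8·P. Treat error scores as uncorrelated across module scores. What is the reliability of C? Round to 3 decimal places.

0.814

Var(C) = 1 + 0.7² + 1.8² + 2·[0.7·0.46 + 1.8·0.17 + 1.26·0.46] = 4.73 + 2.4152 = 7.1452.
With uncorrelated errors the cross-covariances are all true-score covariance, so they carry over unchanged; only the diagonal terms shrink to ρᵢσᵢ².
True-score variance = [0.64 + 0.7²·0.68 + 1.8²·0.75] + 2.4152 = 3.4032 + 2.4152 = 5.8184.
Reliability = 5.8184 / 7.1452 = 0.814.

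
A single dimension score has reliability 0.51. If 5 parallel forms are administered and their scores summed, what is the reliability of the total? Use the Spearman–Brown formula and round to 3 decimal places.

ρ_k = kρ / (1 + (k−1)ρ) = 5·0.51 / (1 + 4·0.51) = 2.550 / 3.040 = 0.839.

0.839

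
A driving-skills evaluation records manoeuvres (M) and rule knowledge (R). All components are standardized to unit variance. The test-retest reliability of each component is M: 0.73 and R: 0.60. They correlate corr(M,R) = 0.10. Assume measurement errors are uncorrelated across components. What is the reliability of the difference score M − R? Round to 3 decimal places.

0.628

Var(M−R) = 1 + 1 − 2·0.10 = 2 − 0.2 = 1.8.
Because errors are independent across components, Cov(Tᵢ,Tⱼ) = Cov(Xᵢ,Xⱼ); the off-diagonal part of the true-score variance is the same as above.
True-score variance = [0.73 + 0.60] − 0.2 = 1.33 − 0.2 = 1.13.
Reliability = 1.13 / 1.8 = 0.628.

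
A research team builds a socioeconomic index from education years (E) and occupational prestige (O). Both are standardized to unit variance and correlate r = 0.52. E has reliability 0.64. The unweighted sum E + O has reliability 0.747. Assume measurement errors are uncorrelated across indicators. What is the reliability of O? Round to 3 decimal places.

Var(E+O) = 2 + 2·0.52 = 3.040.
True-score variance = ρ_E + ρ_O + 2·0.52, so 0.747 = (0.64 + ρ_O + 1.04) / 3.040.
ρ_O = 0.747·3.040 − 0.64 − 1.04 = 0.591.

0.591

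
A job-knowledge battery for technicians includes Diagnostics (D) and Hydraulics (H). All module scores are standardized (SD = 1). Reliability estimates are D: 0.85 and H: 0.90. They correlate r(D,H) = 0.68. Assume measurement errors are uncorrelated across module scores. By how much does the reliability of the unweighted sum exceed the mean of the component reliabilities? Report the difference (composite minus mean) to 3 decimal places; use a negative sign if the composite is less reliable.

Var(sum) = 2 + 1.36 = 3.36; true-score variance = 1.75 + 1.36 = 3.11; composite reliability = 0.9256.
Mean component reliability = 0.8750.
Difference = 0.9256 − 0.8750 = 0.051.

0.051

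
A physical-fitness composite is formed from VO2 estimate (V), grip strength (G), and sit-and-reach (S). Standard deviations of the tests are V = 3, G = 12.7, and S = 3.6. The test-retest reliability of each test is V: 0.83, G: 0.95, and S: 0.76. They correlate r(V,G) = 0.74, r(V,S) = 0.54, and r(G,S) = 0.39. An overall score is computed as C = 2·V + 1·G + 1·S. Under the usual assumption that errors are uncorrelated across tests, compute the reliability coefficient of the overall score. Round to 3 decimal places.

0.955

Var(C) = 2²·3² + 12.7² + 3.6² + 2·[2·3·12.7·0.74 + 2·3·3.6·0.54 + 12.7·3.6·0.39] = 210.25 + 171.766 = 382.016.
Under uncorrelated errors the observed covariances equal the true-score covariances, so only the own-variance terms attenuate.
True-score variance = [2²·3²·0.83 + 12.7²·0.95 + 3.6²·0.76] + 171.766 = 192.955 + 171.766 = 364.721.
Reliability = 364.721 / 382.016 = 0.955.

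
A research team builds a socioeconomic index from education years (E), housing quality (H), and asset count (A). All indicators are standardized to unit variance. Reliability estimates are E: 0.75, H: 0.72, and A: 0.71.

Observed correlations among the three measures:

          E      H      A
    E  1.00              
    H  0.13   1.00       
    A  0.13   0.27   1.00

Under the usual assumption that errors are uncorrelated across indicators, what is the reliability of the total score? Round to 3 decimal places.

0.798

Var(E+H+A) = 3 + 2·[0.13 + 0.13 + 0.27] = 3 + 1.06 = 4.06.
With uncorrelated errors the cross-covariances are all true-score covariance, so they carry over unchanged; only the diagonal terms shrink to ρᵢσᵢ².
True-score variance = [0.75 + 0.72 + 0.71] + 1.06 = 2.18 + 1.06 = 3.24.
Reliability = 3.24 / 4.06 = 0.798.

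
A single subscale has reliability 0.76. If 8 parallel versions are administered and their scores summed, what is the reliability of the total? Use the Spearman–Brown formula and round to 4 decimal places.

ρ_k = kρ / (1 + (k−1)ρ) = 8·0.76 / (1 + 7·0.76) = 6.080 / 6.320 = 0.9620.

0.9620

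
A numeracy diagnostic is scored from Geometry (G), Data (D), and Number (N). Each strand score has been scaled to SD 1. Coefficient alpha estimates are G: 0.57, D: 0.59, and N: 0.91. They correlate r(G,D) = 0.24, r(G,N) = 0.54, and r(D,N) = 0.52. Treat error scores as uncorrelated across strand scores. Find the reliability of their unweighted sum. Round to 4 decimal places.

0.8339

Var(G+D+N) = 3 + 2·[0.24 + 0.54 + 0.52] = 3 + 2.6 = 5.6.
Because errors are independent across components, Cov(Tᵢ,Tⱼ) = Cov(Xᵢ,Xⱼ); the off-diagonal part of the true-score variance is the same as above.
True-score variance = [0.57 + 0.59 + 0.91] + 2.6 = 2.07 + 2.6 = 4.67.
Reliability = 4.67 / 5.6 = 0.8339.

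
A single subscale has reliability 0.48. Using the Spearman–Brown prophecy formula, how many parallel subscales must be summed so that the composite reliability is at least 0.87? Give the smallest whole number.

8

k ≥ ρ*(1−ρ₁)/(ρ₁(1−ρ*)) = 0.87·0.52 / (0.48·0.13) = 7.250.
Smallest integer k = 8.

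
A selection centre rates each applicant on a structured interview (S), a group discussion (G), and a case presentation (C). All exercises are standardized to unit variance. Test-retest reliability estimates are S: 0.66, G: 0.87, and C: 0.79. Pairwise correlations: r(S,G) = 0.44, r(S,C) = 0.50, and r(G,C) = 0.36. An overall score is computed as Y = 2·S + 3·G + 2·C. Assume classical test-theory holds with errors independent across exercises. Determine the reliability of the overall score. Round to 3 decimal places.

0.890

Var(Y) = 2² + 3² + 2² + 2·[6·0.44 + 4·0.50 + 6·0.36] = 17 + 13.6 = 30.6.
With uncorrelated errors the cross-covariances are all true-score covariance, so they carry over unchanged; only the diagonal terms shrink to ρᵢσᵢ².
True-score variance = [2²·0.66 + 3²·0.87 + 2²·0.79] + 13.6 = 13.63 + 13.6 = 27.23.
Reliability = 27.23 / 30.6 = 0.890.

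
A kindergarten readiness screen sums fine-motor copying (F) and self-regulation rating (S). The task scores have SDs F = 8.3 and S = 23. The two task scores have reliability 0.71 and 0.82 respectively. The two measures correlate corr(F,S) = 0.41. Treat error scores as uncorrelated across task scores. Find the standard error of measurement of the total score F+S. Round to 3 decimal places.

Var(total) = 597.89 + 156.538 = 754.428.
True-score variance = 482.692 + 156.538 = 639.23, so reliability = 0.8473.
Error variance = 754.428 − 639.23 = 115.198; SEM = √115.198 = 10.733.

10.733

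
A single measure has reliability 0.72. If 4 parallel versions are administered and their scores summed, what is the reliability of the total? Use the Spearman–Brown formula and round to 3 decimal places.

0.911

ρ_k = kρ / (1 + (k−1)ρ) = 4·0.72 / (1 + 3·0.72) = 2.880 / 3.160 = 0.911.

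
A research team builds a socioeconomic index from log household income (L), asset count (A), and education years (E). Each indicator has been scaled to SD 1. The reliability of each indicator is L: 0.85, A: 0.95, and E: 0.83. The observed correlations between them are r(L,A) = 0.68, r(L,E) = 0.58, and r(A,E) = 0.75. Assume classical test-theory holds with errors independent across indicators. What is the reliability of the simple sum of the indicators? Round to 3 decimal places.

Var(L+A+E) = 3 + 2·[0.68 + 0.58 + 0.75] = 3 + 4.02 = 7.02.
Under uncorrelated errors the observed covariances equal the true-score covariances, so only the own-variance terms attenuate.
True-score variance = [0.85 + 0.95 + 0.83] + 4.02 = 2.63 + 4.02 = 6.65.
Reliability = 6.65 / 7.02 = 0.947.

0.947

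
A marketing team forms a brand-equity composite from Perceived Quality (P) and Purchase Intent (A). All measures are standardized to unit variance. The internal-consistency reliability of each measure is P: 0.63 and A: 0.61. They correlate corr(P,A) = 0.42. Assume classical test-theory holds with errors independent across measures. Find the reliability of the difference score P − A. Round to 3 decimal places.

0.345

Var(P−A) = 1 + 1 − 2·0.42 = 2 − 0.84 = 1.16.
Because errors are independent across components, Cov(Tᵢ,Tⱼ) = Cov(Xᵢ,Xⱼ); the off-diagonal part of the true-score variance is the same as above.
True-score variance = [0.63 + 0.61] − 0.84 = 1.24 − 0.84 = 0.4.
Reliability = 0.4 / 1.16 = 0.345.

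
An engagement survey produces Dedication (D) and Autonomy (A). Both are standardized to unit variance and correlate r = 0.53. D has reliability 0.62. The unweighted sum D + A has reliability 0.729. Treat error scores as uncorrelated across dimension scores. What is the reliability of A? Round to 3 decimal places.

0.551

Var(D+A) = 2 + 2·0.53 = 3.060.
True-score variance = ρ_D + ρ_A + 2·0.53, so 0.729 = (0.62 + ρ_A + 1.06) / 3.060.
ρ_A = 0.729·3.060 − 0.62 − 1.06 = 0.551.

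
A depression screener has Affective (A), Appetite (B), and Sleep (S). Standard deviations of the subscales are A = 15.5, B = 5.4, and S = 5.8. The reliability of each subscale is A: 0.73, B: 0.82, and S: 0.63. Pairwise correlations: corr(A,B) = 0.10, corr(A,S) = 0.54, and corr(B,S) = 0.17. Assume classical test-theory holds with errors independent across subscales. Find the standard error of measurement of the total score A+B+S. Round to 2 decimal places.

Var(total) = 303.05 + 124.481 = 427.531.
True-score variance = 220.487 + 124.481 = 344.968, so reliability = 0.8069.
Error variance = 427.531 − 344.968 = 82.5631; SEM = √82.5631 = 9.09.

9.09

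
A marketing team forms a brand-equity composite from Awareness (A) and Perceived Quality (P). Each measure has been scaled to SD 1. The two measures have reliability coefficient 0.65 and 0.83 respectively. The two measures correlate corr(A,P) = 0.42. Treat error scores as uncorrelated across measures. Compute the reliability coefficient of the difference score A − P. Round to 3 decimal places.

0.552

Var(A−P) = 1 + 1 − 2·0.42 = 2 − 0.84 = 1.16.
With uncorrelated errors the cross-covariances are all true-score covariance, so they carry over unchanged; only the diagonal terms shrink to ρᵢσᵢ².
True-score variance = [0.65 + 0.83] − 0.84 = 1.48 − 0.84 = 0.64.
Reliability = 0.64 / 1.16 = 0.552.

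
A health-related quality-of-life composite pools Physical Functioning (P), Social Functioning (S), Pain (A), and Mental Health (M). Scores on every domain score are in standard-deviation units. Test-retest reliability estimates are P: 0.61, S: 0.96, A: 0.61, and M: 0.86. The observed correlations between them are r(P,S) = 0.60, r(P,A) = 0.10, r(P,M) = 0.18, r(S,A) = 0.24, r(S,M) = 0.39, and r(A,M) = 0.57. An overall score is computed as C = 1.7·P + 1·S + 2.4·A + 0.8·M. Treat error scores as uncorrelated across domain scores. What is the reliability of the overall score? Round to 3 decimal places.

Var(C) = 1.7² + 1 + 2.4² + 0.8² + 2·[1.7·0.60 + 4.08·0.10 + 1.36·0.18 + 2.4·0.24 + 0.8·0.39 + 1.92·0.57] = 10.29 + 7.3104 = 17.6004.
With uncorrelated errors the cross-covariances are all true-score covariance, so they carry over unchanged; only the diagonal terms shrink to ρᵢσᵢ².
True-score variance = [1.7²·0.61 + 0.96 + 2.4²·0.61 + 0.8²·0.86] + 7.3104 = 6.7869 + 7.3104 = 14.0973.
Reliability = 14.0973 / 17.6004 = 0.801.

0.801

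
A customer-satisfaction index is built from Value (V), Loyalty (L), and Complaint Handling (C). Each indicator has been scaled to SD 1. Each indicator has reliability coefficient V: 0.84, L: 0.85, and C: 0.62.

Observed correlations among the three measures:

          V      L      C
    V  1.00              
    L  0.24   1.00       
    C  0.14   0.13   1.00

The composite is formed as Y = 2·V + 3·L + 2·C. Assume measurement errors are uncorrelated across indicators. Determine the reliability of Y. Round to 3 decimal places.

0.844

Var(Y) = 2² + 3² + 2² + 2·[6·0.24 + 4·0.14 + 6·0.13] = 17 + 5.56 = 22.56.
Because errors are independent across components, Cov(Tᵢ,Tⱼ) = Cov(Xᵢ,Xⱼ); the off-diagonal part of the true-score variance is the same as above.
True-score variance = [2²·0.84 + 3²·0.85 + 2²·0.62] + 5.56 = 13.49 + 5.56 = 19.05.
Reliability = 19.05 / 22.56 = 0.844.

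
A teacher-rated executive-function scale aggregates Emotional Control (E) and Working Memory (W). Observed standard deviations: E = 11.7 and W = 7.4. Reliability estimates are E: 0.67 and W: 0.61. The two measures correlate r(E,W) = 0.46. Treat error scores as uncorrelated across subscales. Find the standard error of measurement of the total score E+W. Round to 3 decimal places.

8.157

Var(total) = 191.65 + 79.6536 = 271.304.
True-score variance = 125.12 + 79.6536 = 204.774, so reliability = 0.7548.
Error variance = 271.304 − 204.774 = 66.5301; SEM = √66.5301 = 8.157.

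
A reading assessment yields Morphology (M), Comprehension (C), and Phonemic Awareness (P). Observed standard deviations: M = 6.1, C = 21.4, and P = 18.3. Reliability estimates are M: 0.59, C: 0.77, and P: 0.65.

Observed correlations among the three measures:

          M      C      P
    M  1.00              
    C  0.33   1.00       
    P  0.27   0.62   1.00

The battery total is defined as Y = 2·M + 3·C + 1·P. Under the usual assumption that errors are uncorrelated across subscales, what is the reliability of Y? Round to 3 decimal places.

Var(Y) = 2²·6.1² + 3²·21.4² + 18.3² + 2·[6·6.1·21.4·0.33 + 2·6.1·18.3·0.27 + 3·21.4·18.3·0.62] = 4605.37 + 2094.33 = 6699.7.
Because errors are independent across components, Cov(Tᵢ,Tⱼ) = Cov(Xᵢ,Xⱼ); the off-diagonal part of the true-score variance is the same as above.
True-score variance = [2²·6.1²·0.59 + 3²·21.4²·0.77 + 18.3²·0.65] + 2094.33 = 3479.16 + 2094.33 = 5573.48.
Reliability = 5573.48 / 6699.7 = 0.832.

0.832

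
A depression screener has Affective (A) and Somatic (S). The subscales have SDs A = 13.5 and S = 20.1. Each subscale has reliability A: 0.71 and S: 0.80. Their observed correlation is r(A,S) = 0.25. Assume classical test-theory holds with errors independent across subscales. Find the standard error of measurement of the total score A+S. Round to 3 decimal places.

11.561

Var(total) = 586.26 + 135.675 = 721.935.
True-score variance = 452.606 + 135.675 = 588.281, so reliability = 0.8149.
Error variance = 721.935 − 588.281 = 133.654; SEM = √133.654 = 11.561.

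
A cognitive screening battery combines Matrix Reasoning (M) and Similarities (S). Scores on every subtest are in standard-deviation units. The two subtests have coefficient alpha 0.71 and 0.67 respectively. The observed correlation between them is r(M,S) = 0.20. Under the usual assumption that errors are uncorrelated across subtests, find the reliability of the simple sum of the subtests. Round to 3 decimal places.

0.742

Var(M+S) = 2 + 2·[0.20] = 2 + 0.4 = 2.4.
Under uncorrelated errors the observed covariances equal the true-score covariances, so only the own-variance terms attenuate.
True-score variance = [0.71 + 0.67] + 0.4 = 1.38 + 0.4 = 1.78.
Reliability = 1.78 / 2.4 = 0.742.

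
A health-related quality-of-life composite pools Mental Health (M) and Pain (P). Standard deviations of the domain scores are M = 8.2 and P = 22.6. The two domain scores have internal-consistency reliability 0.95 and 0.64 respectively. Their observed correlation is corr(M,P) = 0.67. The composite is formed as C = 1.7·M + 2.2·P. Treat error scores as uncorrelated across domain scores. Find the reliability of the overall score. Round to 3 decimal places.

0.750

Var(C) = 1.7²·8.2² + 2.2²·22.6² + 2·[3.74·8.2·22.6·0.67] = 2666.4 + 928.75 = 3595.15.
Under uncorrelated errors the observed covariances equal the true-score covariances, so only the own-variance terms attenuate.
True-score variance = [1.7²·8.2²·0.95 + 2.2²·22.6²·0.64] + 928.75 = 1766.74 + 928.75 = 2695.49.
Reliability = 2695.49 / 3595.15 = 0.750.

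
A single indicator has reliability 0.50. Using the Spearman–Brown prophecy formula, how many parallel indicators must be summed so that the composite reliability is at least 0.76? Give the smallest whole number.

k ≥ ρ*(1−ρ₁)/(ρ₁(1−ρ*)) = 0.76·0.50 / (0.50·0.24) = 3.167.
Smallest integer k = 4.

4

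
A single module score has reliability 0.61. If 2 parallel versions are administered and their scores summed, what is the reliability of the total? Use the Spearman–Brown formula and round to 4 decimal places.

ρ_k = kρ / (1 + (k−1)ρ) = 2·0.61 / (1 + 1·0.61) = 1.220 / 1.610 = 0.7578.

0.7578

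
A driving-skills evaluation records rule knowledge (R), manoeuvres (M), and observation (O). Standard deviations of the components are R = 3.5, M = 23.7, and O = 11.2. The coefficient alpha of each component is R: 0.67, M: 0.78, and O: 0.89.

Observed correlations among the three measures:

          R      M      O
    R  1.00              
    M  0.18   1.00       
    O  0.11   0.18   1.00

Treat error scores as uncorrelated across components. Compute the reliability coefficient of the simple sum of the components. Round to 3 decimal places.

0.830

Var(R+M+O) = 3.5² + 23.7² + 11.2² + 2·[3.5·23.7·0.18 + 3.5·11.2·0.11 + 23.7·11.2·0.18] = 699.38 + 134.044 = 833.424.
Because errors are independent across components, Cov(Tᵢ,Tⱼ) = Cov(Xᵢ,Xⱼ); the off-diagonal part of the true-score variance is the same as above.
True-score variance = [3.5²·0.67 + 23.7²·0.78 + 11.2²·0.89] + 134.044 = 557.967 + 134.044 = 692.012.
Reliability = 692.012 / 833.424 = 0.830.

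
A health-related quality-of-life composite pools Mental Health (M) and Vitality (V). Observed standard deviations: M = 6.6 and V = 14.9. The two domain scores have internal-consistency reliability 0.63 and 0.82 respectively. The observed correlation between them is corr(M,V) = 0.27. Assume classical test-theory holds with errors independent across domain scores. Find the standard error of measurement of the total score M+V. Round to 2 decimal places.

7.49

Var(total) = 265.57 + 53.1036 = 318.674.
True-score variance = 209.491 + 53.1036 = 262.595, so reliability = 0.8240.
Error variance = 318.674 − 262.595 = 56.079; SEM = √56.079 = 7.49.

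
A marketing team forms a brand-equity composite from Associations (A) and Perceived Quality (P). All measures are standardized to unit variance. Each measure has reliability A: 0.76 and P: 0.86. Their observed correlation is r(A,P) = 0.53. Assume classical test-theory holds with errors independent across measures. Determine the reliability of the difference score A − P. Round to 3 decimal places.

Var(A−P) = 1 + 1 − 2·0.53 = 2 − 1.06 = 0.94.
Because errors are independent across components, Cov(Tᵢ,Tⱼ) = Cov(Xᵢ,Xⱼ); the off-diagonal part of the true-score variance is the same as above.
True-score variance = [0.76 + 0.86] − 1.06 = 1.62 − 1.06 = 0.56.
Reliability = 0.56 / 0.94 = 0.596.

0.596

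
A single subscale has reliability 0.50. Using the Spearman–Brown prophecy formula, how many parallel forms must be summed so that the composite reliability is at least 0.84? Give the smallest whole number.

k ≥ ρ*(1−ρ₁)/(ρ₁(1−ρ*)) = 0.84·0.50 / (0.50·0.16) = 5.250.
Smallest integer k = 6.

6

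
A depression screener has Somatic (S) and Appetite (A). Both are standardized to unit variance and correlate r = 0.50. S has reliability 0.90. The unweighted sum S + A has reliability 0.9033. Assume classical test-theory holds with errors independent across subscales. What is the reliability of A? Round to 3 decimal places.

0.810

Var(S+A) = 2 + 2·0.50 = 3.000.
True-score variance = ρ_S + ρ_A + 2·0.50, so 0.9033 = (0.90 + ρ_A + 1.00) / 3.000.
ρ_A = 0.9033·3.000 − 0.90 − 1.00 = 0.810.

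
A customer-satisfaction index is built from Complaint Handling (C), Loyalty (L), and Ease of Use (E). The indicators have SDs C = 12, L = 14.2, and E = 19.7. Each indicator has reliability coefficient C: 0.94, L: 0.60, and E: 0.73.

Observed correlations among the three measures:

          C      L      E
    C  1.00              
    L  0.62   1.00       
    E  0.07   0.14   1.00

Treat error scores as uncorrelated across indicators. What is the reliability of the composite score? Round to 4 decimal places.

Var(C+L+E) = 12² + 14.2² + 19.7² + 2·[12·14.2·0.62 + 12·19.7·0.07 + 14.2·19.7·0.14] = 733.73 + 322.719 = 1056.45.
With uncorrelated errors the cross-covariances are all true-score covariance, so they carry over unchanged; only the diagonal terms shrink to ρᵢσᵢ².
True-score variance = [12²·0.94 + 14.2²·0.60 + 19.7²·0.73] + 322.719 = 539.65 + 322.719 = 862.369.
Reliability = 862.369 / 1056.45 = 0.8163.

0.8163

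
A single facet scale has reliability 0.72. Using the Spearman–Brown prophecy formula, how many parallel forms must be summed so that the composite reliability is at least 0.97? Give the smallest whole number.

k ≥ ρ*(1−ρ₁)/(ρ₁(1−ρ*)) = 0.97·0.28 / (0.72·0.03) = 12.574.
Smallest integer k = 13.

13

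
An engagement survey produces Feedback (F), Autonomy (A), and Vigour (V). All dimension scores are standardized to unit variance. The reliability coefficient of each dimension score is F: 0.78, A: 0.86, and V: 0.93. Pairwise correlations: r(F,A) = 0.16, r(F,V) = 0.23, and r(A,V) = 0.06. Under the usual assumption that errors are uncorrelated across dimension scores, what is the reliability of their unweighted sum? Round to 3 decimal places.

Var(F+A+V) = 3 + 2·[0.16 + 0.23 + 0.06] = 3 + 0.9 = 3.9.
With uncorrelated errors the cross-covariances are all true-score covariance, so they carry over unchanged; only the diagonal terms shrink to ρᵢσᵢ².
True-score variance = [0.78 + 0.86 + 0.93] + 0.9 = 2.57 + 0.9 = 3.47.
Reliability = 3.47 / 3.9 = 0.890.

0.890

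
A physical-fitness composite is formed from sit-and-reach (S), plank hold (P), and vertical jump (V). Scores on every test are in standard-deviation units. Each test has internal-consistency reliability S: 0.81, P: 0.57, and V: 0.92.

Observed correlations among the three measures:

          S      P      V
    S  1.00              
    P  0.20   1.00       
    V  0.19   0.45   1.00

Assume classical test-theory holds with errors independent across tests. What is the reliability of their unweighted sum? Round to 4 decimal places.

0.8504

Var(S+P+V) = 3 + 2·[0.20 + 0.19 + 0.45] = 3 + 1.68 = 4.68.
Under uncorrelated errors the observed covariances equal the true-score covariances, so only the own-variance terms attenuate.
True-score variance = [0.81 + 0.57 + 0.92] + 1.68 = 2.3 + 1.68 = 3.98.
Reliability = 3.98 / 4.68 = 0.8504.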